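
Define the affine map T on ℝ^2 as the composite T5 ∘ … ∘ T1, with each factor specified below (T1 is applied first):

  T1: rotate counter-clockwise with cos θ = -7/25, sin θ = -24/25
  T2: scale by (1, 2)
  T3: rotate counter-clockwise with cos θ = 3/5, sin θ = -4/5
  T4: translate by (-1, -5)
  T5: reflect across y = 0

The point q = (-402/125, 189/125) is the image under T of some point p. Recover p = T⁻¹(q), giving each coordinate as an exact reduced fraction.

p = (1, -4)

T1 = [-7/25 24/25 0; -24/25 -7/25 0; 0 0 1]
T2·T1 = [-7/25 24/25 0; -48/25 -14/25 0; 0 0 1]
T3·…·T1 = [-213/125 16/125 0; -116/125 -138/125 0; 0 0 1]
T4·…·T1 = [-213/125 16/125 -1; -116/125 -138/125 -5; 0 0 1]
T5·…·T1 = [-213/125 16/125 -1; 116/125 138/125 5; 0 0 1]
det M = -2; M⁻¹ = [-69/125 8/125 -109/125; 58/125 213/250 -949/250; 0 0 1]
M⁻¹ · (-402/125, 189/125)ᵀ = (1, -4)ᵀ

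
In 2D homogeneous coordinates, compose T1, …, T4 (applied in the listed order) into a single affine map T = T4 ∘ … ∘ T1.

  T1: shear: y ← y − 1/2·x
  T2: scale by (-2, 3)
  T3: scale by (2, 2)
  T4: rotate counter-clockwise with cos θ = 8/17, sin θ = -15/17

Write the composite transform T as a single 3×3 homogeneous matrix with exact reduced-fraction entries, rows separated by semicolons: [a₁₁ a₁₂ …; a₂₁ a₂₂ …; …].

T1 = [1 0 0; -1/2 1 0; 0 0 1]
T2·T1 = [-2 0 0; -3/2 3 0; 0 0 1]
T3·…·T1 = [-4 0 0; -3 6 0; 0 0 1]
T4·…·T1 = [-77/17 90/17 0; 36/17 48/17 0; 0 0 1]

T = [-77/17 90/17 0; 36/17 48/17 0; 0 0 1]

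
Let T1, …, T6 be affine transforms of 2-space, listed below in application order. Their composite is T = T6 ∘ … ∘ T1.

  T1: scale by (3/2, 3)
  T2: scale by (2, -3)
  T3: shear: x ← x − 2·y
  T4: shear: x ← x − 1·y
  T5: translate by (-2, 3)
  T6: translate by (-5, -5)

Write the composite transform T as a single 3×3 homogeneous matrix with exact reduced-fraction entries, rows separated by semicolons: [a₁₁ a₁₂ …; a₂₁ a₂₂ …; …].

T = [3 27 -7; 0 -9 -2; 0 0 1]

T1 = [3/2 0 0; 0 3 0; 0 0 1]
T2·T1 = [3 0 0; 0 -9 0; 0 0 1]
T3·…·T1 = [3 18 0; 0 -9 0; 0 0 1]
T4·…·T1 = [3 27 0; 0 -9 0; 0 0 1]
T5·…·T1 = [3 27 -2; 0 -9 3; 0 0 1]
T6·…·T1 = [3 27 -7; 0 -9 -2; 0 0 1]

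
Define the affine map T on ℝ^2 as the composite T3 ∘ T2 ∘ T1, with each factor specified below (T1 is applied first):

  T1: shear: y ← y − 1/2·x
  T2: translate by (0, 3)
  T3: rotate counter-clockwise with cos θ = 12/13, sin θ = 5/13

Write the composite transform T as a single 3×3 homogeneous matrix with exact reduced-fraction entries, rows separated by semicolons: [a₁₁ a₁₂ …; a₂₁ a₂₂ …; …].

T = [29/26 -5/13 -15/13; -1/13 12/13 36/13; 0 0 1]

T1 = [1 0 0; -1/2 1 0; 0 0 1]
T2·T1 = [1 0 0; -1/2 1 3; 0 0 1]
T3·…·T1 = [29/26 -5/13 -15/13; -1/13 12/13 36/13; 0 0 1]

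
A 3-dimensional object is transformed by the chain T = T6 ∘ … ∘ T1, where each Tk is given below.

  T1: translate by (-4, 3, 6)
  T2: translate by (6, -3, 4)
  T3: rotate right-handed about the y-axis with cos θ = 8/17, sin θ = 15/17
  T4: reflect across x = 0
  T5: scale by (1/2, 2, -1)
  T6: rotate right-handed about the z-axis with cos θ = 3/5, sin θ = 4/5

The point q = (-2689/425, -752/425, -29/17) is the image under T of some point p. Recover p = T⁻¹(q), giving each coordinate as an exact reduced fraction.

p = (7/5, 2, 0)

T1 = [1 0 0 -4; 0 1 0 3; 0 0 1 6; 0 0 0 1]
T2·T1 = [1 0 0 2; 0 1 0 0; 0 0 1 10; 0 0 0 1]
T3·…·T1 = [8/17 0 15/17 166/17; 0 1 0 0; -15/17 0 8/17 50/17; 0 0 0 1]
T4·…·T1 = [-8/17 0 -15/17 -166/17; 0 1 0 0; -15/17 0 8/17 50/17; 0 0 0 1]
T5·…·T1 = [-4/17 0 -15/34 -83/17; 0 2 0 0; 15/17 0 -8/17 -50/17; 0 0 0 1]
T6·…·T1 = [-12/85 -8/5 -9/34 -249/85; -16/85 6/5 -6/17 -332/85; 15/17 0 -8/17 -50/17; 0 0 0 1]
det M = 1; M⁻¹ = [-48/85 -64/85 15/17 -2; -2/5 3/10 0 0; -18/17 -24/17 -8/17 -10; 0 0 0 1]
M⁻¹ · (-2689/425, -752/425, -29/17)ᵀ = (7/5, 2, 0)ᵀ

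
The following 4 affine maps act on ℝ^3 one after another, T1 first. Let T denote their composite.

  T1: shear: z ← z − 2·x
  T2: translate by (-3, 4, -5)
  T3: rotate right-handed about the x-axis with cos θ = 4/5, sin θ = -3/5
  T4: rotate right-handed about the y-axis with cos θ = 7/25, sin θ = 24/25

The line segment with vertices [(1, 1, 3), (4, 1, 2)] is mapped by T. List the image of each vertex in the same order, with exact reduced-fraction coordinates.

T1 shear: z ← z − 2·x: (1, 1, 3) → (1, 1, 1); (4, 1, 2) → (4, 1, -6)
T2 translate by (-3, 4, -5): (1, 1, 1) → (-2, 5, -4); (4, 1, -6) → (1, 5, -11)
T3 rotate right-handed about the x-axis with cos θ = 4/5, sin θ = -3/5: (-2, 5, -4) → (-2, 8/5, -31/5); (1, 5, -11) → (1, -13/5, -59/5)
T4 rotate right-handed about the y-axis with cos θ = 7/25, sin θ = 24/25: (-2, 8/5, -31/5) → (-814/125, 8/5, 23/125); (1, -13/5, -59/5) → (-1381/125, -13/5, -533/125)

image vertices: (-814/125, 8/5, 23/125), (-1381/125, -13/5, -533/125)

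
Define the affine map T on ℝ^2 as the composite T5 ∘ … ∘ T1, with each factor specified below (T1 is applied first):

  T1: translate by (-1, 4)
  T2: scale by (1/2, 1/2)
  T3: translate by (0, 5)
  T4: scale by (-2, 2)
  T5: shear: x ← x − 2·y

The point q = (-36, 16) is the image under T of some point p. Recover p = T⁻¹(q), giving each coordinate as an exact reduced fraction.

T1 = [1 0 -1; 0 1 4; 0 0 1]
T2·T1 = [1/2 0 -1/2; 0 1/2 2; 0 0 1]
T3·…·T1 = [1/2 0 -1/2; 0 1/2 7; 0 0 1]
T4·…·T1 = [-1 0 1; 0 1 14; 0 0 1]
T5·…·T1 = [-1 -2 -27; 0 1 14; 0 0 1]
det M = -1; M⁻¹ = [-1 -2 1; 0 1 -14; 0 0 1]
M⁻¹ · (-36, 16)ᵀ = (5, 2)ᵀ

p = (5, 2)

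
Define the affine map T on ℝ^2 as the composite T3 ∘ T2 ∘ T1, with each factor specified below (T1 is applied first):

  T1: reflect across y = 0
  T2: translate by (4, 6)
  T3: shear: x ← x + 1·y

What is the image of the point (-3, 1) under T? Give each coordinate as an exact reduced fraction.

T1 reflect across y = 0: (-3, 1) → (-3, -1)
T2 translate by (4, 6): (-3, -1) → (1, 5)
T3 shear: x ← x + 1·y: (1, 5) → (6, 5)

T(p) = (6, 5)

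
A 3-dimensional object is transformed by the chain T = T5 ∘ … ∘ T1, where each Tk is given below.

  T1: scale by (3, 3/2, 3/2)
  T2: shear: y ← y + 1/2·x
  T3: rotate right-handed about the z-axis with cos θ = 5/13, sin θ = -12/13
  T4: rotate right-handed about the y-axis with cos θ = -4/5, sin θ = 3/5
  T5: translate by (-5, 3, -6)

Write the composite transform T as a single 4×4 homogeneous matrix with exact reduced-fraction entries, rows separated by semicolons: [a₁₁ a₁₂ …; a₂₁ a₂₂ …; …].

T1 = [3 0 0 0; 0 3/2 0 0; 0 0 3/2 0; 0 0 0 1]
T2·T1 = [3 0 0 0; 3/2 3/2 0 0; 0 0 3/2 0; 0 0 0 1]
T3·…·T1 = [33/13 18/13 0 0; -57/26 15/26 0 0; 0 0 3/2 0; 0 0 0 1]
T4·…·T1 = [-132/65 -72/65 9/10 0; -57/26 15/26 0 0; -99/65 -54/65 -6/5 0; 0 0 0 1]
T5·…·T1 = [-132/65 -72/65 9/10 -5; -57/26 15/26 0 3; -99/65 -54/65 -6/5 -6; 0 0 0 1]

T = [-132/65 -72/65 9/10 -5; -57/26 15/26 0 3; -99/65 -54/65 -6/5 -6; 0 0 0 1]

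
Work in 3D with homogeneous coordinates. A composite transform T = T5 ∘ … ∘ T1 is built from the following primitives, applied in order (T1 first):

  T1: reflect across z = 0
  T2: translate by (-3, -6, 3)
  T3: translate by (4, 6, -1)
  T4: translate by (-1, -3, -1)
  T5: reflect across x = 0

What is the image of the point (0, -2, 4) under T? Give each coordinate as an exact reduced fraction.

T(p) = (0, -5, -3)

T1 reflect across z = 0: (0, -2, 4) → (0, -2, -4)
T2 translate by (-3, -6, 3): (0, -2, -4) → (-3, -8, -1)
T3 translate by (4, 6, -1): (-3, -8, -1) → (1, -2, -2)
T4 translate by (-1, -3, -1): (1, -2, -2) → (0, -5, -3)
T5 reflect across x = 0: (0, -5, -3) → (0, -5, -3)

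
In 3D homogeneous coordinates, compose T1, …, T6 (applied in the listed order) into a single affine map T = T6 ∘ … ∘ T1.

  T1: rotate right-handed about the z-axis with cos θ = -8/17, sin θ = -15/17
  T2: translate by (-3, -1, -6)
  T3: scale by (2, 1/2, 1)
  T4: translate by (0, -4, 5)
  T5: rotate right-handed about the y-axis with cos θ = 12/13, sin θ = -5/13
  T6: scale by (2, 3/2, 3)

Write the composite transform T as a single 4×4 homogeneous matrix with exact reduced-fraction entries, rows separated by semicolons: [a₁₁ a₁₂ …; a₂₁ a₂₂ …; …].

T1 = [-8/17 15/17 0 0; -15/17 -8/17 0 0; 0 0 1 0; 0 0 0 1]
T2·T1 = [-8/17 15/17 0 -3; -15/17 -8/17 0 -1; 0 0 1 -6; 0 0 0 1]
T3·…·T1 = [-16/17 30/17 0 -6; -15/34 -4/17 0 -1/2; 0 0 1 -6; 0 0 0 1]
T4·…·T1 = [-16/17 30/17 0 -6; -15/34 -4/17 0 -9/2; 0 0 1 -1; 0 0 0 1]
T5·…·T1 = [-192/221 360/221 -5/13 -67/13; -15/34 -4/17 0 -9/2; -80/221 150/221 12/13 -42/13; 0 0 0 1]
T6·…·T1 = [-384/221 720/221 -10/13 -134/13; -45/68 -6/17 0 -27/4; -240/221 450/221 36/13 -126/13; 0 0 0 1]

T = [-384/221 720/221 -10/13 -134/13; -45/68 -6/17 0 -27/4; -240/221 450/221 36/13 -126/13; 0 0 0 1]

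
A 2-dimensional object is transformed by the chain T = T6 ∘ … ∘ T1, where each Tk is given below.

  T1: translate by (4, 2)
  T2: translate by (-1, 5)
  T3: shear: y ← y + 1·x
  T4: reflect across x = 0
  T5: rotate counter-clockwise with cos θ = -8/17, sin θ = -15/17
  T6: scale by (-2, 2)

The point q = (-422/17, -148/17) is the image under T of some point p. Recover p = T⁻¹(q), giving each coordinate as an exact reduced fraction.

p = (-1, 4)

T1 = [1 0 4; 0 1 2; 0 0 1]
T2·T1 = [1 0 3; 0 1 7; 0 0 1]
T3·…·T1 = [1 0 3; 1 1 10; 0 0 1]
T4·…·T1 = [-1 0 -3; 1 1 10; 0 0 1]
T5·…·T1 = [23/17 15/17 174/17; 7/17 -8/17 -35/17; 0 0 1]
T6·…·T1 = [-46/17 -30/17 -348/17; 14/17 -16/17 -70/17; 0 0 1]
det M = 4; M⁻¹ = [-4/17 15/34 -3; -7/34 -23/34 -7; 0 0 1]
M⁻¹ · (-422/17, -148/17)ᵀ = (-1, 4)ᵀ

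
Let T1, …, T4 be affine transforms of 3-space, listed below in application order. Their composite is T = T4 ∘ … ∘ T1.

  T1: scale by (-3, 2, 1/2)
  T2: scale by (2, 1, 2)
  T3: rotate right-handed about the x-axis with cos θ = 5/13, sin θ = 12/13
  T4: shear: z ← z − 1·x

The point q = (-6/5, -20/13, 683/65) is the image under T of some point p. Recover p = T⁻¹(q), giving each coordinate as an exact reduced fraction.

p = (1/5, 4, 5)

T1 = [-3 0 0 0; 0 2 0 0; 0 0 1/2 0; 0 0 0 1]
T2·T1 = [-6 0 0 0; 0 2 0 0; 0 0 1 0; 0 0 0 1]
T3·…·T1 = [-6 0 0 0; 0 10/13 -12/13 0; 0 24/13 5/13 0; 0 0 0 1]
T4·…·T1 = [-6 0 0 0; 0 10/13 -12/13 0; 6 24/13 5/13 0; 0 0 0 1]
det M = -12; M⁻¹ = [-1/6 0 0 0; 6/13 5/26 6/13 0; 5/13 -12/13 5/13 0; 0 0 0 1]
M⁻¹ · (-6/5, -20/13, 683/65)ᵀ = (1/5, 4, 5)ᵀ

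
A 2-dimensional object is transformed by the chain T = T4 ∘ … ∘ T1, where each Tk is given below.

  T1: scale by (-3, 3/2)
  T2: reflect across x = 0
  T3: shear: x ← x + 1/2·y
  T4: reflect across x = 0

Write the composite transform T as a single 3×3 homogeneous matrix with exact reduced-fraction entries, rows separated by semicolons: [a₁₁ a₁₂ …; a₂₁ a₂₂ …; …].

T1 = [-3 0 0; 0 3/2 0; 0 0 1]
T2·T1 = [3 0 0; 0 3/2 0; 0 0 1]
T3·…·T1 = [3 3/4 0; 0 3/2 0; 0 0 1]
T4·…·T1 = [-3 -3/4 0; 0 3/2 0; 0 0 1]

T = [-3 -3/4 0; 0 3/2 0; 0 0 1]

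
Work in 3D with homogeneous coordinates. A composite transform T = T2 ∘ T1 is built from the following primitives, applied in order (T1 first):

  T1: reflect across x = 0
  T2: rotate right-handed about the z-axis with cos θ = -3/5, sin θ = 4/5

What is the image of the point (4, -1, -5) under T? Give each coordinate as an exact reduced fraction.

T(p) = (16/5, -13/5, -5)

T1 reflect across x = 0: (4, -1, -5) → (-4, -1, -5)
T2 rotate right-handed about the z-axis with cos θ = -3/5, sin θ = 4/5: (-4, -1, -5) → (16/5, -13/5, -5)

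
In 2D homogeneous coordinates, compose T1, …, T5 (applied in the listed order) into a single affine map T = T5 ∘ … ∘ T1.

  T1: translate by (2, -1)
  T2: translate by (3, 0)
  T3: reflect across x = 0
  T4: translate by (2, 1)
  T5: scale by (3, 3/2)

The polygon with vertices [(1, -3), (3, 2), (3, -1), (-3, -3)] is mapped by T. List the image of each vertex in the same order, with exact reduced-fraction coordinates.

T1 translate by (2, -1): (1, -3) → (3, -4); (3, 2) → (5, 1); (3, -1) → (5, -2); (-3, -3) → (-1, -4)
T2 translate by (3, 0): (3, -4) → (6, -4); (5, 1) → (8, 1); (5, -2) → (8, -2); (-1, -4) → (2, -4)
T3 reflect across x = 0: (6, -4) → (-6, -4); (8, 1) → (-8, 1); (8, -2) → (-8, -2); (2, -4) → (-2, -4)
T4 translate by (2, 1): (-6, -4) → (-4, -3); (-8, 1) → (-6, 2); (-8, -2) → (-6, -1); (-2, -4) → (0, -3)
T5 scale by (3, 3/2): (-4, -3) → (-12, -9/2); (-6, 2) → (-18, 3); (-6, -1) → (-18, -3/2); (0, -3) → (0, -9/2)

image vertices: (-12, -9/2), (-18, 3), (-18, -3/2), (0, -9/2)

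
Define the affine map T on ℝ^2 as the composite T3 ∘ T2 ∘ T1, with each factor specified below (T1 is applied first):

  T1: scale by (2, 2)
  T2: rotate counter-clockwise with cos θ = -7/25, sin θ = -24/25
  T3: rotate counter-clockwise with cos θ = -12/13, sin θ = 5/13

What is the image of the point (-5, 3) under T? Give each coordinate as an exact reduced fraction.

T1 scale by (2, 2): (-5, 3) → (-10, 6)
T2 rotate counter-clockwise with cos θ = -7/25, sin θ = -24/25: (-10, 6) → (214/25, 198/25)
T3 rotate counter-clockwise with cos θ = -12/13, sin θ = 5/13: (214/25, 198/25) → (-3558/325, -1306/325)

T(p) = (-3558/325, -1306/325)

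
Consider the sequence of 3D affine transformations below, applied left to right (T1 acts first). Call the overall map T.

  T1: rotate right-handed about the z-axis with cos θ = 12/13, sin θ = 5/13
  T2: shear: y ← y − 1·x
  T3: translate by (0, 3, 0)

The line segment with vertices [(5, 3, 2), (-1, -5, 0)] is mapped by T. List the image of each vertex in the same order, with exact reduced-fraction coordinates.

T1 rotate right-handed about the z-axis with cos θ = 12/13, sin θ = 5/13: (5, 3, 2) → (45/13, 61/13, 2); (-1, -5, 0) → (1, -5, 0)
T2 shear: y ← y − 1·x: (45/13, 61/13, 2) → (45/13, 16/13, 2); (1, -5, 0) → (1, -6, 0)
T3 translate by (0, 3, 0): (45/13, 16/13, 2) → (45/13, 55/13, 2); (1, -6, 0) → (1, -3, 0)

image vertices: (45/13, 55/13, 2), (1, -3, 0)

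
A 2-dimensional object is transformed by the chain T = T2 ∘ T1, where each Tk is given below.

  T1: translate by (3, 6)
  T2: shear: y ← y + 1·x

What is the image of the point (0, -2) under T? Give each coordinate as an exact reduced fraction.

T(p) = (3, 7)

T1 translate by (3, 6): (0, -2) → (3, 4)
T2 shear: y ← y + 1·x: (3, 4) → (3, 7)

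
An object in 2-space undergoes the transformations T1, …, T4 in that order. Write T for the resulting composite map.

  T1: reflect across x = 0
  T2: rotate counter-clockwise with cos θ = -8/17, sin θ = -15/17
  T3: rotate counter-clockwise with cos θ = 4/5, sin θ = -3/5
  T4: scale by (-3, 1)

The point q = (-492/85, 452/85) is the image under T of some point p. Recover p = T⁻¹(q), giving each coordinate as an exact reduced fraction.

T1 = [-1 0 0; 0 1 0; 0 0 1]
T2·T1 = [8/17 15/17 0; 15/17 -8/17 0; 0 0 1]
T3·…·T1 = [77/85 36/85 0; 36/85 -77/85 0; 0 0 1]
T4·…·T1 = [-231/85 -108/85 0; 36/85 -77/85 0; 0 0 1]
det M = 3; M⁻¹ = [-77/255 36/85 0; -12/85 -77/85 0; 0 0 1]
M⁻¹ · (-492/85, 452/85)ᵀ = (4, -4)ᵀ

p = (4, -4)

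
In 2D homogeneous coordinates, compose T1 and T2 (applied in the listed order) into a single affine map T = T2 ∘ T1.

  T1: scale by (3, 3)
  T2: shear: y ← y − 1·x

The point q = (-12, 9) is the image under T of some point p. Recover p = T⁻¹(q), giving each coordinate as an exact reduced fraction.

T1 = [3 0 0; 0 3 0; 0 0 1]
T2·T1 = [3 0 0; -3 3 0; 0 0 1]
det M = 9; M⁻¹ = [1/3 0 0; 1/3 1/3 0; 0 0 1]
M⁻¹ · (-12, 9)ᵀ = (-4, -1)ᵀ

p = (-4, -1)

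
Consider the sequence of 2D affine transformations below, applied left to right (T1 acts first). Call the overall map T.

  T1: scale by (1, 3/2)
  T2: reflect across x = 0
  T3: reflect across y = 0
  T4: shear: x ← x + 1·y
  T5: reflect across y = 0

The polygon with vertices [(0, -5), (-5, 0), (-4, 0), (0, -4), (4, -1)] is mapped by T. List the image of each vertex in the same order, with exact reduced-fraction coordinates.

image vertices: (15/2, -15/2), (5, 0), (4, 0), (6, -6), (-5/2, -3/2)

T1 scale by (1, 3/2): (0, -5) → (0, -15/2); (-5, 0) → (-5, 0); (-4, 0) → (-4, 0); (0, -4) → (0, -6); (4, -1) → (4, -3/2)
T2 reflect across x = 0: (0, -15/2) → (0, -15/2); (-5, 0) → (5, 0); (-4, 0) → (4, 0); (0, -6) → (0, -6); (4, -3/2) → (-4, -3/2)
T3 reflect across y = 0: (0, -15/2) → (0, 15/2); (5, 0) → (5, 0); (4, 0) → (4, 0); (0, -6) → (0, 6); (-4, -3/2) → (-4, 3/2)
T4 shear: x ← x + 1·y: (0, 15/2) → (15/2, 15/2); (5, 0) → (5, 0); (4, 0) → (4, 0); (0, 6) → (6, 6); (-4, 3/2) → (-5/2, 3/2)
T5 reflect across y = 0: (15/2, 15/2) → (15/2, -15/2); (5, 0) → (5, 0); (4, 0) → (4, 0); (6, 6) → (6, -6); (-5/2, 3/2) → (-5/2, -3/2)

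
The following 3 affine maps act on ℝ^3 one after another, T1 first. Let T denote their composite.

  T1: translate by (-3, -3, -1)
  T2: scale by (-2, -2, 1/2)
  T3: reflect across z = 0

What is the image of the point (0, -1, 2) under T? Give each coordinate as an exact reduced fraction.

T(p) = (6, 8, -1/2)

T1 translate by (-3, -3, -1): (0, -1, 2) → (-3, -4, 1)
T2 scale by (-2, -2, 1/2): (-3, -4, 1) → (6, 8, 1/2)
T3 reflect across z = 0: (6, 8, 1/2) → (6, 8, -1/2)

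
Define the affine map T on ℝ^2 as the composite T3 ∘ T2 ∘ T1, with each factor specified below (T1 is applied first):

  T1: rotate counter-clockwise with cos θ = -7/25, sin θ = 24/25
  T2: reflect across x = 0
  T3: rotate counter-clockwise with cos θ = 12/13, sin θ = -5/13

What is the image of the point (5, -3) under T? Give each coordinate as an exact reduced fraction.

T1 rotate counter-clockwise with cos θ = -7/25, sin θ = 24/25: (5, -3) → (37/25, 141/25)
T2 reflect across x = 0: (37/25, 141/25) → (-37/25, 141/25)
T3 rotate counter-clockwise with cos θ = 12/13, sin θ = -5/13: (-37/25, 141/25) → (261/325, 1877/325)

T(p) = (261/325, 1877/325)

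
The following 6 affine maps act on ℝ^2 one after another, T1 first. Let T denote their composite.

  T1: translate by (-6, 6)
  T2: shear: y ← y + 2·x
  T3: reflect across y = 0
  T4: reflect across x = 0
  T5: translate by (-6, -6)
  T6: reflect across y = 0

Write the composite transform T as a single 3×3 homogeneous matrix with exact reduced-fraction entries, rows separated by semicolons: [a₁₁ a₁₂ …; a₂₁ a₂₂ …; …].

T1 = [1 0 -6; 0 1 6; 0 0 1]
T2·T1 = [1 0 -6; 2 1 -6; 0 0 1]
T3·…·T1 = [1 0 -6; -2 -1 6; 0 0 1]
T4·…·T1 = [-1 0 6; -2 -1 6; 0 0 1]
T5·…·T1 = [-1 0 0; -2 -1 0; 0 0 1]
T6·…·T1 = [-1 0 0; 2 1 0; 0 0 1]

T = [-1 0 0; 2 1 0; 0 0 1]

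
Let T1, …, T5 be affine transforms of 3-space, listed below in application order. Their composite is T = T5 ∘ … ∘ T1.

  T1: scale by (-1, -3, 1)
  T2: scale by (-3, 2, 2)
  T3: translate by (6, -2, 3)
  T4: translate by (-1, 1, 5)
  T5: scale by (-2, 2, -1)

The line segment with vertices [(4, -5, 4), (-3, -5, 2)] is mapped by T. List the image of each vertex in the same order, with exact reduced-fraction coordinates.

image vertices: (-34, 58, -16), (8, 58, -12)

T1 scale by (-1, -3, 1): (4, -5, 4) → (-4, 15, 4); (-3, -5, 2) → (3, 15, 2)
T2 scale by (-3, 2, 2): (-4, 15, 4) → (12, 30, 8); (3, 15, 2) → (-9, 30, 4)
T3 translate by (6, -2, 3): (12, 30, 8) → (18, 28, 11); (-9, 30, 4) → (-3, 28, 7)
T4 translate by (-1, 1, 5): (18, 28, 11) → (17, 29, 16); (-3, 28, 7) → (-4, 29, 12)
T5 scale by (-2, 2, -1): (17, 29, 16) → (-34, 58, -16); (-4, 29, 12) → (8, 58, -12)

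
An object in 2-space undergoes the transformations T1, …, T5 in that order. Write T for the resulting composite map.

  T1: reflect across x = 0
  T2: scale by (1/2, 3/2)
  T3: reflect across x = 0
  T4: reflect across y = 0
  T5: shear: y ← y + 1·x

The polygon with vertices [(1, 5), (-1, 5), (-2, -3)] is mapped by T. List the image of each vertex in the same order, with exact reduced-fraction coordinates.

image vertices: (1/2, -7), (-1/2, -8), (-1, 7/2)

T1 reflect across x = 0: (1, 5) → (-1, 5); (-1, 5) → (1, 5); (-2, -3) → (2, -3)
T2 scale by (1/2, 3/2): (-1, 5) → (-1/2, 15/2); (1, 5) → (1/2, 15/2); (2, -3) → (1, -9/2)
T3 reflect across x = 0: (-1/2, 15/2) → (1/2, 15/2); (1/2, 15/2) → (-1/2, 15/2); (1, -9/2) → (-1, -9/2)
T4 reflect across y = 0: (1/2, 15/2) → (1/2, -15/2); (-1/2, 15/2) → (-1/2, -15/2); (-1, -9/2) → (-1, 9/2)
T5 shear: y ← y + 1·x: (1/2, -15/2) → (1/2, -7); (-1/2, -15/2) → (-1/2, -8); (-1, 9/2) → (-1, 7/2)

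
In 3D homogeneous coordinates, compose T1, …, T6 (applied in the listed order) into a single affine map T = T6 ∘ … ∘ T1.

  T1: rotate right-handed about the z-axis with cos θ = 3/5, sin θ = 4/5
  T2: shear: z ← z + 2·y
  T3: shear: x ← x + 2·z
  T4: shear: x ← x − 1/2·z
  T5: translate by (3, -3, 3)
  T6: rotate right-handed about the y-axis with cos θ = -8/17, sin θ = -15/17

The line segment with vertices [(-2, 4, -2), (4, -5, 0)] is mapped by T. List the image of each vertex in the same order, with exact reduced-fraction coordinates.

T1 rotate right-handed about the z-axis with cos θ = 3/5, sin θ = 4/5: (-2, 4, -2) → (-22/5, 4/5, -2); (4, -5, 0) → (32/5, 1/5, 0)
T2 shear: z ← z + 2·y: (-22/5, 4/5, -2) → (-22/5, 4/5, -2/5); (32/5, 1/5, 0) → (32/5, 1/5, 2/5)
T3 shear: x ← x + 2·z: (-22/5, 4/5, -2/5) → (-26/5, 4/5, -2/5); (32/5, 1/5, 2/5) → (36/5, 1/5, 2/5)
T4 shear: x ← x − 1/2·z: (-26/5, 4/5, -2/5) → (-5, 4/5, -2/5); (36/5, 1/5, 2/5) → (7, 1/5, 2/5)
T5 translate by (3, -3, 3): (-5, 4/5, -2/5) → (-2, -11/5, 13/5); (7, 1/5, 2/5) → (10, -14/5, 17/5)
T6 rotate right-handed about the y-axis with cos θ = -8/17, sin θ = -15/17: (-2, -11/5, 13/5) → (-23/17, -11/5, -254/85); (10, -14/5, 17/5) → (-131/17, -14/5, 614/85)

image vertices: (-23/17, -11/5, -254/85), (-131/17, -14/5, 614/85)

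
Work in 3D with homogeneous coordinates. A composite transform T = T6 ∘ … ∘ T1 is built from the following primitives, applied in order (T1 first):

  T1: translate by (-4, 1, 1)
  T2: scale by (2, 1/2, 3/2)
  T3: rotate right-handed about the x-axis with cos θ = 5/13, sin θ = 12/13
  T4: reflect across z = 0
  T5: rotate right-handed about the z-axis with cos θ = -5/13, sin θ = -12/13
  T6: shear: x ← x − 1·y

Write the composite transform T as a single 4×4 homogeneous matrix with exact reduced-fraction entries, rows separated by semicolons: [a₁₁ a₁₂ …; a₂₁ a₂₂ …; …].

T1 = [1 0 0 -4; 0 1 0 1; 0 0 1 1; 0 0 0 1]
T2·T1 = [2 0 0 -8; 0 1/2 0 1/2; 0 0 3/2 3/2; 0 0 0 1]
T3·…·T1 = [2 0 0 -8; 0 5/26 -18/13 -31/26; 0 6/13 15/26 27/26; 0 0 0 1]
T4·…·T1 = [2 0 0 -8; 0 5/26 -18/13 -31/26; 0 -6/13 -15/26 -27/26; 0 0 0 1]
T5·…·T1 = [-10/13 30/169 -216/169 334/169; -24/13 -25/338 90/169 2651/338; 0 -6/13 -15/26 -27/26; 0 0 0 1]
T6·…·T1 = [14/13 85/338 -306/169 -1983/338; -24/13 -25/338 90/169 2651/338; 0 -6/13 -15/26 -27/26; 0 0 0 1]

T = [14/13 85/338 -306/169 -1983/338; -24/13 -25/338 90/169 2651/338; 0 -6/13 -15/26 -27/26; 0 0 0 1]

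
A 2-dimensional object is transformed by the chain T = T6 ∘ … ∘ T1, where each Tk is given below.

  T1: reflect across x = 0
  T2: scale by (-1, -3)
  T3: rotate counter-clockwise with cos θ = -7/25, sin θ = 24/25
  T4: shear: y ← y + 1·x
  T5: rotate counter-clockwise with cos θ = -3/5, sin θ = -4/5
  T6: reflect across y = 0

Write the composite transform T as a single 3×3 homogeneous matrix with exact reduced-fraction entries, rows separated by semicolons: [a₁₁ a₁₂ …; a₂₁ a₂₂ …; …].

T = [89/125 156/125 0; 23/125 567/125 0; 0 0 1]

T1 = [-1 0 0; 0 1 0; 0 0 1]
T2·T1 = [1 0 0; 0 -3 0; 0 0 1]
T3·…·T1 = [-7/25 72/25 0; 24/25 21/25 0; 0 0 1]
T4·…·T1 = [-7/25 72/25 0; 17/25 93/25 0; 0 0 1]
T5·…·T1 = [89/125 156/125 0; -23/125 -567/125 0; 0 0 1]
T6·…·T1 = [89/125 156/125 0; 23/125 567/125 0; 0 0 1]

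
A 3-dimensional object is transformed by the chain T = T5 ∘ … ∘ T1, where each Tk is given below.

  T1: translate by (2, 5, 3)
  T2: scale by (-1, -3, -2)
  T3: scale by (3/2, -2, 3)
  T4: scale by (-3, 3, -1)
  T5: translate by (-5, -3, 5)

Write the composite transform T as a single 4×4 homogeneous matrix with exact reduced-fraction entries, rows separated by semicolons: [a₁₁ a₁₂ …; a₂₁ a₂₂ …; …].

T = [9/2 0 0 4; 0 18 0 87; 0 0 6 23; 0 0 0 1]

T1 = [1 0 0 2; 0 1 0 5; 0 0 1 3; 0 0 0 1]
T2·T1 = [-1 0 0 -2; 0 -3 0 -15; 0 0 -2 -6; 0 0 0 1]
T3·…·T1 = [-3/2 0 0 -3; 0 6 0 30; 0 0 -6 -18; 0 0 0 1]
T4·…·T1 = [9/2 0 0 9; 0 18 0 90; 0 0 6 18; 0 0 0 1]
T5·…·T1 = [9/2 0 0 4; 0 18 0 87; 0 0 6 23; 0 0 0 1]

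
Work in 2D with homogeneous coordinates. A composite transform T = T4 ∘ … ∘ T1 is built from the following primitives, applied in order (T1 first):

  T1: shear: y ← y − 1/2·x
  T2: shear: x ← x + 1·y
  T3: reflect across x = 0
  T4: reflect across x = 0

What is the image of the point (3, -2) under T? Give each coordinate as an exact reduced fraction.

T1 shear: y ← y − 1/2·x: (3, -2) → (3, -7/2)
T2 shear: x ← x + 1·y: (3, -7/2) → (-1/2, -7/2)
T3 reflect across x = 0: (-1/2, -7/2) → (1/2, -7/2)
T4 reflect across x = 0: (1/2, -7/2) → (-1/2, -7/2)

T(p) = (-1/2, -7/2)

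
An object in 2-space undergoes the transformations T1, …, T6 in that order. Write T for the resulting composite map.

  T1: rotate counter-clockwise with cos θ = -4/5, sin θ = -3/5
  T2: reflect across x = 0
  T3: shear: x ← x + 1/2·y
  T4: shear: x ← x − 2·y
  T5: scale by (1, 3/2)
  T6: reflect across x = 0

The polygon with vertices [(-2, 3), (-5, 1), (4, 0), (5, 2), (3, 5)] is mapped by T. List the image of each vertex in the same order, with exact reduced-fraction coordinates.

image vertices: (8/5, -9/5), (79/10, 33/10), (-34/5, -18/5), (-97/10, -69/10), (-81/10, -87/10)

T1 rotate counter-clockwise with cos θ = -4/5, sin θ = -3/5: (-2, 3) → (17/5, -6/5); (-5, 1) → (23/5, 11/5); (4, 0) → (-16/5, -12/5); (5, 2) → (-14/5, -23/5); (3, 5) → (3/5, -29/5)
T2 reflect across x = 0: (17/5, -6/5) → (-17/5, -6/5); (23/5, 11/5) → (-23/5, 11/5); (-16/5, -12/5) → (16/5, -12/5); (-14/5, -23/5) → (14/5, -23/5); (3/5, -29/5) → (-3/5, -29/5)
T3 shear: x ← x + 1/2·y: (-17/5, -6/5) → (-4, -6/5); (-23/5, 11/5) → (-7/2, 11/5); (16/5, -12/5) → (2, -12/5); (14/5, -23/5) → (1/2, -23/5); (-3/5, -29/5) → (-7/2, -29/5)
T4 shear: x ← x − 2·y: (-4, -6/5) → (-8/5, -6/5); (-7/2, 11/5) → (-79/10, 11/5); (2, -12/5) → (34/5, -12/5); (1/2, -23/5) → (97/10, -23/5); (-7/2, -29/5) → (81/10, -29/5)
T5 scale by (1, 3/2): (-8/5, -6/5) → (-8/5, -9/5); (-79/10, 11/5) → (-79/10, 33/10); (34/5, -12/5) → (34/5, -18/5); (97/10, -23/5) → (97/10, -69/10); (81/10, -29/5) → (81/10, -87/10)
T6 reflect across x = 0: (-8/5, -9/5) → (8/5, -9/5); (-79/10, 33/10) → (79/10, 33/10); (34/5, -18/5) → (-34/5, -18/5); (97/10, -69/10) → (-97/10, -69/10); (81/10, -87/10) → (-81/10, -87/10)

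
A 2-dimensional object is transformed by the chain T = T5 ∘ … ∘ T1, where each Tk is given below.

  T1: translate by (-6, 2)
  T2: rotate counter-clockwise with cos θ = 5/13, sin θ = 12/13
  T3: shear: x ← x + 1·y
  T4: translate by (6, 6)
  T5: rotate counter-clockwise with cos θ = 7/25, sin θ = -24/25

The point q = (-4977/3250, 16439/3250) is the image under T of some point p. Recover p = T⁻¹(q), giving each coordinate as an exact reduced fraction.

T1 = [1 0 -6; 0 1 2; 0 0 1]
T2·T1 = [5/13 -12/13 -54/13; 12/13 5/13 -62/13; 0 0 1]
T3·…·T1 = [17/13 -7/13 -116/13; 12/13 5/13 -62/13; 0 0 1]
T4·…·T1 = [17/13 -7/13 -38/13; 12/13 5/13 16/13; 0 0 1]
T5·…·T1 = [407/325 71/325 118/325; -324/325 203/325 1024/325; 0 0 1]
det M = 1; M⁻¹ = [203/325 -71/325 6/13; 324/325 407/325 -56/13; 0 0 1]
M⁻¹ · (-4977/3250, 16439/3250)ᵀ = (-8/5, 1/2)ᵀ

p = (-8/5, 1/2)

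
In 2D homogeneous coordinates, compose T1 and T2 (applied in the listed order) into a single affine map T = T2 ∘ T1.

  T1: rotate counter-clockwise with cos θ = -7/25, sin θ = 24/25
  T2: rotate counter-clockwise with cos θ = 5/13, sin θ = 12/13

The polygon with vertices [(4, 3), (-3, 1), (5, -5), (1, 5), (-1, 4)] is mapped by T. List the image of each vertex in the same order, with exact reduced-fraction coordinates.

image vertices: (-56/13, -33/13), (933/325, -431/325), (-287/65, 359/65), (-503/325, -1579/325), (179/325, -1328/325)

T1 rotate counter-clockwise with cos θ = -7/25, sin θ = 24/25: (4, 3) → (-4, 3); (-3, 1) → (-3/25, -79/25); (5, -5) → (17/5, 31/5); (1, 5) → (-127/25, -11/25); (-1, 4) → (-89/25, -52/25)
T2 rotate counter-clockwise with cos θ = 5/13, sin θ = 12/13: (-4, 3) → (-56/13, -33/13); (-3/25, -79/25) → (933/325, -431/325); (17/5, 31/5) → (-287/65, 359/65); (-127/25, -11/25) → (-503/325, -1579/325); (-89/25, -52/25) → (179/325, -1328/325)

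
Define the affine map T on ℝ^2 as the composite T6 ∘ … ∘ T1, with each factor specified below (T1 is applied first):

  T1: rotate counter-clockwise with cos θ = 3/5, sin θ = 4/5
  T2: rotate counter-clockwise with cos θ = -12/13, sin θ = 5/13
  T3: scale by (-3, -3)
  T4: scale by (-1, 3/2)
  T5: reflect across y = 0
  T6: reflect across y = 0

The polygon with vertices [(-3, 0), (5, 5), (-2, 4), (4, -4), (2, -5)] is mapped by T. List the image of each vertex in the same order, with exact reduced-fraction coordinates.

T1 rotate counter-clockwise with cos θ = 3/5, sin θ = 4/5: (-3, 0) → (-9/5, -12/5); (5, 5) → (-1, 7); (-2, 4) → (-22/5, 4/5); (4, -4) → (28/5, 4/5); (2, -5) → (26/5, -7/5)
T2 rotate counter-clockwise with cos θ = -12/13, sin θ = 5/13: (-9/5, -12/5) → (168/65, 99/65); (-1, 7) → (-23/13, -89/13); (-22/5, 4/5) → (244/65, -158/65); (28/5, 4/5) → (-356/65, 92/65); (26/5, -7/5) → (-277/65, 214/65)
T3 scale by (-3, -3): (168/65, 99/65) → (-504/65, -297/65); (-23/13, -89/13) → (69/13, 267/13); (244/65, -158/65) → (-732/65, 474/65); (-356/65, 92/65) → (1068/65, -276/65); (-277/65, 214/65) → (831/65, -642/65)
T4 scale by (-1, 3/2): (-504/65, -297/65) → (504/65, -891/130); (69/13, 267/13) → (-69/13, 801/26); (-732/65, 474/65) → (732/65, 711/65); (1068/65, -276/65) → (-1068/65, -414/65); (831/65, -642/65) → (-831/65, -963/65)
T5 reflect across y = 0: (504/65, -891/130) → (504/65, 891/130); (-69/13, 801/26) → (-69/13, -801/26); (732/65, 711/65) → (732/65, -711/65); (-1068/65, -414/65) → (-1068/65, 414/65); (-831/65, -963/65) → (-831/65, 963/65)
T6 reflect across y = 0: (504/65, 891/130) → (504/65, -891/130); (-69/13, -801/26) → (-69/13, 801/26); (732/65, -711/65) → (732/65, 711/65); (-1068/65, 414/65) → (-1068/65, -414/65); (-831/65, 963/65) → (-831/65, -963/65)

image vertices: (504/65, -891/130), (-69/13, 801/26), (732/65, 711/65), (-1068/65, -414/65), (-831/65, -963/65)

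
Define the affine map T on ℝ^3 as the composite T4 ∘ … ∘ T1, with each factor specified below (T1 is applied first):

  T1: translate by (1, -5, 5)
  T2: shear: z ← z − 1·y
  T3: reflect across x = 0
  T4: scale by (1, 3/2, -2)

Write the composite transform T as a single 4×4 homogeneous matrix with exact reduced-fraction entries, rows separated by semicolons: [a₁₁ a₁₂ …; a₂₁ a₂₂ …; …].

T1 = [1 0 0 1; 0 1 0 -5; 0 0 1 5; 0 0 0 1]
T2·T1 = [1 0 0 1; 0 1 0 -5; 0 -1 1 10; 0 0 0 1]
T3·…·T1 = [-1 0 0 -1; 0 1 0 -5; 0 -1 1 10; 0 0 0 1]
T4·…·T1 = [-1 0 0 -1; 0 3/2 0 -15/2; 0 2 -2 -20; 0 0 0 1]

T = [-1 0 0 -1; 0 3/2 0 -15/2; 0 2 -2 -20; 0 0 0 1]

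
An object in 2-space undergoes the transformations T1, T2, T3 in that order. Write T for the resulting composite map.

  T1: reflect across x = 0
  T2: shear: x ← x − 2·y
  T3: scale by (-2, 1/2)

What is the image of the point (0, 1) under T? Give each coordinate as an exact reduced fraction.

T(p) = (4, 1/2)

T1 reflect across x = 0: (0, 1) → (0, 1)
T2 shear: x ← x − 2·y: (0, 1) → (-2, 1)
T3 scale by (-2, 1/2): (-2, 1) → (4, 1/2)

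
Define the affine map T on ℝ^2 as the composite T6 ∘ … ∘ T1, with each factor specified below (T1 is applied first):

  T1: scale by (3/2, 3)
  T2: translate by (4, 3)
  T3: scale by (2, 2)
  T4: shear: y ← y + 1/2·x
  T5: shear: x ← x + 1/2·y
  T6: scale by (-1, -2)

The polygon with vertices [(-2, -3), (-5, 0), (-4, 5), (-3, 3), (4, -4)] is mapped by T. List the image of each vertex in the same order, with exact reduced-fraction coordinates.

image vertices: (7/2, 22), (23/4, -5), (-13, -68), (-43/4, -47), (-16, 16)

T1 scale by (3/2, 3): (-2, -3) → (-3, -9); (-5, 0) → (-15/2, 0); (-4, 5) → (-6, 15); (-3, 3) → (-9/2, 9); (4, -4) → (6, -12)
T2 translate by (4, 3): (-3, -9) → (1, -6); (-15/2, 0) → (-7/2, 3); (-6, 15) → (-2, 18); (-9/2, 9) → (-1/2, 12); (6, -12) → (10, -9)
T3 scale by (2, 2): (1, -6) → (2, -12); (-7/2, 3) → (-7, 6); (-2, 18) → (-4, 36); (-1/2, 12) → (-1, 24); (10, -9) → (20, -18)
T4 shear: y ← y + 1/2·x: (2, -12) → (2, -11); (-7, 6) → (-7, 5/2); (-4, 36) → (-4, 34); (-1, 24) → (-1, 47/2); (20, -18) → (20, -8)
T5 shear: x ← x + 1/2·y: (2, -11) → (-7/2, -11); (-7, 5/2) → (-23/4, 5/2); (-4, 34) → (13, 34); (-1, 47/2) → (43/4, 47/2); (20, -8) → (16, -8)
T6 scale by (-1, -2): (-7/2, -11) → (7/2, 22); (-23/4, 5/2) → (23/4, -5); (13, 34) → (-13, -68); (43/4, 47/2) → (-43/4, -47); (16, -8) → (-16, 16)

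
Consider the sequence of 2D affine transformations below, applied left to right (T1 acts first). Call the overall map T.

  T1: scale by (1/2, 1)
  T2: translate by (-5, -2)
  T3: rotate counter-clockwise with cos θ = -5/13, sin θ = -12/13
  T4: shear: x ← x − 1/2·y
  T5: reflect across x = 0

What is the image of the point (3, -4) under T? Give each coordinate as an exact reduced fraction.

T1 scale by (1/2, 1): (3, -4) → (3/2, -4)
T2 translate by (-5, -2): (3/2, -4) → (-7/2, -6)
T3 rotate counter-clockwise with cos θ = -5/13, sin θ = -12/13: (-7/2, -6) → (-109/26, 72/13)
T4 shear: x ← x − 1/2·y: (-109/26, 72/13) → (-181/26, 72/13)
T5 reflect across x = 0: (-181/26, 72/13) → (181/26, 72/13)

T(p) = (181/26, 72/13)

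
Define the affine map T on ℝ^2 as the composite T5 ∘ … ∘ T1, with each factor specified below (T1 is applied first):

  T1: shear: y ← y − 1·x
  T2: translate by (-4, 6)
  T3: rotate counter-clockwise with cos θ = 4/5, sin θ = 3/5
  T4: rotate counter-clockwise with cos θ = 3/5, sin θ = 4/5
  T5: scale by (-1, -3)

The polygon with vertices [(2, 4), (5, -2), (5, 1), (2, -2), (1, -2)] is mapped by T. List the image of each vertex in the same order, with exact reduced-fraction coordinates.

image vertices: (8, 6), (-1, -3), (2, -3), (2, 6), (3, 9)

T1 shear: y ← y − 1·x: (2, 4) → (2, 2); (5, -2) → (5, -7); (5, 1) → (5, -4); (2, -2) → (2, -4); (1, -2) → (1, -3)
T2 translate by (-4, 6): (2, 2) → (-2, 8); (5, -7) → (1, -1); (5, -4) → (1, 2); (2, -4) → (-2, 2); (1, -3) → (-3, 3)
T3 rotate counter-clockwise with cos θ = 4/5, sin θ = 3/5: (-2, 8) → (-32/5, 26/5); (1, -1) → (7/5, -1/5); (1, 2) → (-2/5, 11/5); (-2, 2) → (-14/5, 2/5); (-3, 3) → (-21/5, 3/5)
T4 rotate counter-clockwise with cos θ = 3/5, sin θ = 4/5: (-32/5, 26/5) → (-8, -2); (7/5, -1/5) → (1, 1); (-2/5, 11/5) → (-2, 1); (-14/5, 2/5) → (-2, -2); (-21/5, 3/5) → (-3, -3)
T5 scale by (-1, -3): (-8, -2) → (8, 6); (1, 1) → (-1, -3); (-2, 1) → (2, -3); (-2, -2) → (2, 6); (-3, -3) → (3, 9)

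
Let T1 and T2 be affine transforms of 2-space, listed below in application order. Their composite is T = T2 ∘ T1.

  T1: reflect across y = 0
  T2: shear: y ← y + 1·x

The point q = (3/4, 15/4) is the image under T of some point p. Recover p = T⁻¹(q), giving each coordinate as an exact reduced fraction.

p = (3/4, -3)

T1 = [1 0 0; 0 -1 0; 0 0 1]
T2·T1 = [1 0 0; 1 -1 0; 0 0 1]
det M = -1; M⁻¹ = [1 0 0; 1 -1 0; 0 0 1]
M⁻¹ · (3/4, 15/4)ᵀ = (3/4, -3)ᵀ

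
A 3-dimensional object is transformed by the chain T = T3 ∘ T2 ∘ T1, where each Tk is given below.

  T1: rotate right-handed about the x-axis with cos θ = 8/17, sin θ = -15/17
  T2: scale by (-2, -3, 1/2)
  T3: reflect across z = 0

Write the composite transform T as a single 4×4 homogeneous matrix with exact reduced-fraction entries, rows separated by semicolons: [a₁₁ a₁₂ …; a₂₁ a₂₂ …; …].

T1 = [1 0 0 0; 0 8/17 15/17 0; 0 -15/17 8/17 0; 0 0 0 1]
T2·T1 = [-2 0 0 0; 0 -24/17 -45/17 0; 0 -15/34 4/17 0; 0 0 0 1]
T3·…·T1 = [-2 0 0 0; 0 -24/17 -45/17 0; 0 15/34 -4/17 0; 0 0 0 1]

T = [-2 0 0 0; 0 -24/17 -45/17 0; 0 15/34 -4/17 0; 0 0 0 1]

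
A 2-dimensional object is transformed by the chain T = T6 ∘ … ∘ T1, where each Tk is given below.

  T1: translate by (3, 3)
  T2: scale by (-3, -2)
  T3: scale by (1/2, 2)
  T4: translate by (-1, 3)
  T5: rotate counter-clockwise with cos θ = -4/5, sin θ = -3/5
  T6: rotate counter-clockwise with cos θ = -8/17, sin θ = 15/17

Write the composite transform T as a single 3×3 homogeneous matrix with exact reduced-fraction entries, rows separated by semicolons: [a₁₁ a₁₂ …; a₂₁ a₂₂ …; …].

T1 = [1 0 3; 0 1 3; 0 0 1]
T2·T1 = [-3 0 -9; 0 -2 -6; 0 0 1]
T3·…·T1 = [-3/2 0 -9/2; 0 -4 -12; 0 0 1]
T4·…·T1 = [-3/2 0 -11/2; 0 -4 -9; 0 0 1]
T5·…·T1 = [6/5 -12/5 -1; 9/10 16/5 21/2; 0 0 1]
T6·…·T1 = [-231/170 -144/85 -299/34; 54/85 -308/85 -99/17; 0 0 1]

T = [-231/170 -144/85 -299/34; 54/85 -308/85 -99/17; 0 0 1]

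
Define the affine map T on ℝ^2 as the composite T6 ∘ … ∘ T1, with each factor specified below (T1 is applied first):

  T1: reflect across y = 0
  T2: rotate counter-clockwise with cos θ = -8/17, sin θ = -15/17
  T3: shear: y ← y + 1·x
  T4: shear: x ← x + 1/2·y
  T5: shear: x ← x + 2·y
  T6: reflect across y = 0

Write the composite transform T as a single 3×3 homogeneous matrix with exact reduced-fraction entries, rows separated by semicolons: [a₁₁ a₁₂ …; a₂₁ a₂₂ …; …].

T1 = [1 0 0; 0 -1 0; 0 0 1]
T2·T1 = [-8/17 -15/17 0; -15/17 8/17 0; 0 0 1]
T3·…·T1 = [-8/17 -15/17 0; -23/17 -7/17 0; 0 0 1]
T4·…·T1 = [-39/34 -37/34 0; -23/17 -7/17 0; 0 0 1]
T5·…·T1 = [-131/34 -65/34 0; -23/17 -7/17 0; 0 0 1]
T6·…·T1 = [-131/34 -65/34 0; 23/17 7/17 0; 0 0 1]

T = [-131/34 -65/34 0; 23/17 7/17 0; 0 0 1]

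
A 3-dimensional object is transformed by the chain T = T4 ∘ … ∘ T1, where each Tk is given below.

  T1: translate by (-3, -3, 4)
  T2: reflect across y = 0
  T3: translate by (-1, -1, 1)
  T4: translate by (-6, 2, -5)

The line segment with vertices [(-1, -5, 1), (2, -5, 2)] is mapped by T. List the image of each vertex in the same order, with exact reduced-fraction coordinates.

image vertices: (-11, 9, 1), (-8, 9, 2)

T1 translate by (-3, -3, 4): (-1, -5, 1) → (-4, -8, 5); (2, -5, 2) → (-1, -8, 6)
T2 reflect across y = 0: (-4, -8, 5) → (-4, 8, 5); (-1, -8, 6) → (-1, 8, 6)
T3 translate by (-1, -1, 1): (-4, 8, 5) → (-5, 7, 6); (-1, 8, 6) → (-2, 7, 7)
T4 translate by (-6, 2, -5): (-5, 7, 6) → (-11, 9, 1); (-2, 7, 7) → (-8, 9, 2)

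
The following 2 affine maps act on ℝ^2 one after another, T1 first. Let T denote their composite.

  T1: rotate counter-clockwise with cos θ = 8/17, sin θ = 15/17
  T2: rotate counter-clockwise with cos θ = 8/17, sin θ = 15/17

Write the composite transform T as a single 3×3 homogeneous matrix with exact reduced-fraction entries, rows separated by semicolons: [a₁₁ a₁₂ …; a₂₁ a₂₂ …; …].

T1 = [8/17 -15/17 0; 15/17 8/17 0; 0 0 1]
T2·T1 = [-161/289 -240/289 0; 240/289 -161/289 0; 0 0 1]

T = [-161/289 -240/289 0; 240/289 -161/289 0; 0 0 1]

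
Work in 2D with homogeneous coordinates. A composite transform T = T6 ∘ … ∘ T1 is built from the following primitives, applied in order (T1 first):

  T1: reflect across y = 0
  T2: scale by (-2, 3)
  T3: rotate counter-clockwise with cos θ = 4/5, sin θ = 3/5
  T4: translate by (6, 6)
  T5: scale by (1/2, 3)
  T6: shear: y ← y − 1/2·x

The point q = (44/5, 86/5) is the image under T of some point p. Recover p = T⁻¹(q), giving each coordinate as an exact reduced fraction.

p = (-5, 2)

T1 = [1 0 0; 0 -1 0; 0 0 1]
T2·T1 = [-2 0 0; 0 -3 0; 0 0 1]
T3·…·T1 = [-8/5 9/5 0; -6/5 -12/5 0; 0 0 1]
T4·…·T1 = [-8/5 9/5 6; -6/5 -12/5 6; 0 0 1]
T5·…·T1 = [-4/5 9/10 3; -18/5 -36/5 18; 0 0 1]
T6·…·T1 = [-4/5 9/10 3; -16/5 -153/20 33/2; 0 0 1]
det M = 9; M⁻¹ = [-17/20 -1/10 21/5; 16/45 -4/45 2/5; 0 0 1]
M⁻¹ · (44/5, 86/5)ᵀ = (-5, 2)ᵀ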